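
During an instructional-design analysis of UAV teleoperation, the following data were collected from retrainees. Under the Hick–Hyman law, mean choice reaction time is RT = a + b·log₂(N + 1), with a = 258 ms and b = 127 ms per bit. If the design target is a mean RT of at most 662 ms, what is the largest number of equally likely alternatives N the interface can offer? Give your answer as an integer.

8

Set 258 + 127·log₂(N + 1) ≤ 662.
log₂(N + 1) ≤ (662 − 258) / 127 = 3.1811.
N + 1 ≤ 2^3.1811 = 9.0700.
N ≤ 8.0700, so the largest integer N is 8.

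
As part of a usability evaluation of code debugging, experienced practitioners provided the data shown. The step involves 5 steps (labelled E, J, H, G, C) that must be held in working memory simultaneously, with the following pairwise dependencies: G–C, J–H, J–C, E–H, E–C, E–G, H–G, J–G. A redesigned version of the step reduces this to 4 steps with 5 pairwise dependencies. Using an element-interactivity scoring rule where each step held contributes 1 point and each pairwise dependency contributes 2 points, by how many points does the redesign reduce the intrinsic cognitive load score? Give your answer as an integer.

7

Original: 5 × 1 + 8 × 2 = 5 + 16 = 21.
Redesigned: 4 × 1 + 5 × 2 = 4 + 10 = 14.
Reduction = 21 − 14 = 7.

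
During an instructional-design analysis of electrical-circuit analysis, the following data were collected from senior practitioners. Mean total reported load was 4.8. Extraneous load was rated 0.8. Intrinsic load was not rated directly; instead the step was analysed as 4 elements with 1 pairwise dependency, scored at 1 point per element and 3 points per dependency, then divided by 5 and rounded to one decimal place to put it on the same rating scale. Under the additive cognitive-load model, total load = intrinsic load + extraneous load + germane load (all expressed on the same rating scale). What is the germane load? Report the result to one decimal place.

2.6

Intrinsic (element-interactivity): (4 × 1 + 1 × 3) / 5 = 7 / 5 = 1.4000 → 1.4.
germane load = total − intrinsic − extraneous
             = 4.8 − 1.4 − 0.8 = 2.6.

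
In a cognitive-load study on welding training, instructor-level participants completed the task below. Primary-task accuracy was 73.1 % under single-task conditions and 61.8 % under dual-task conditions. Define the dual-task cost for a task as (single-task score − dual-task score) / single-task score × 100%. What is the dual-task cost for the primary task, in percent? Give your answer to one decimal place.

Cost = (73.1 − 61.8) / 73.1 × 100%
     = 11.3000 / 73.1 × 100% = 15.4583%.
≈ 15.5%.

15.5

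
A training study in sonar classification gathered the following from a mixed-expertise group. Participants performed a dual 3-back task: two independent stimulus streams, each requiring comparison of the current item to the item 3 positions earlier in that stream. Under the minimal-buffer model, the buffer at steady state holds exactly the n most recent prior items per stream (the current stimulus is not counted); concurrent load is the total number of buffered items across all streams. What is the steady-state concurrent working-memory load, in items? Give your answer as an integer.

Each stream's buffer holds its 3 most recent prior items.
Two independent streams: 2 × 3 = 6 buffered items at steady state.

6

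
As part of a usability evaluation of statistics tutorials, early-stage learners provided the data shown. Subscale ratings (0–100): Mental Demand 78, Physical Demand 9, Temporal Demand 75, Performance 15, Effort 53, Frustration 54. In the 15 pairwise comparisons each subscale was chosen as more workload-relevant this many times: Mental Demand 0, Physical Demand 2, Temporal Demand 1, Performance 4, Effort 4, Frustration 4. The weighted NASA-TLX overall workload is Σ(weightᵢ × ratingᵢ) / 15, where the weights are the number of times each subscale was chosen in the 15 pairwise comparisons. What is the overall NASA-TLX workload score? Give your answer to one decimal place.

38.7

The tallies are the weights (they sum to 15).
Weighted sum = 0·78 + 2·9 + 1·75 + 4·15 + 4·53 + 4·54
            = 0 + 18 + 75 + 60 + 212 + 216 = 581.
Overall workload = 581 / 15 = 38.7333 ≈ 38.7.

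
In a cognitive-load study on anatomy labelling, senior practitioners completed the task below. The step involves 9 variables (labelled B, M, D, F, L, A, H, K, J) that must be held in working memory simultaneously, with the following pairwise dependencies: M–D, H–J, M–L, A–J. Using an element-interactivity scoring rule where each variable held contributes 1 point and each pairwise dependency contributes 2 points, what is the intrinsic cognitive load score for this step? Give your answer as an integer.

Count of variables held simultaneously: 9.
Count of pairwise dependencies listed: 4.
Element contribution: 9 × 1 = 9.
Interaction contribution: 4 × 2 = 8.
Intrinsic load = 9 + 8 = 17.

17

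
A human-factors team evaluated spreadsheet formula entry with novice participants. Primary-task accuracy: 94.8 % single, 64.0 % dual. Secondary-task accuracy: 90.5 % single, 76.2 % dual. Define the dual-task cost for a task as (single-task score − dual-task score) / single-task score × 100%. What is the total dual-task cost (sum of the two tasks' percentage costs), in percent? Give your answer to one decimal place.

48.3

Primary cost = (94.8 − 64.0) / 94.8 × 100% = 32.4895%.
Secondary cost = (90.5 − 76.2) / 90.5 × 100% = 15.8011%.
Total = 32.4895% + 15.8011% = 48.2906% ≈ 48.3%.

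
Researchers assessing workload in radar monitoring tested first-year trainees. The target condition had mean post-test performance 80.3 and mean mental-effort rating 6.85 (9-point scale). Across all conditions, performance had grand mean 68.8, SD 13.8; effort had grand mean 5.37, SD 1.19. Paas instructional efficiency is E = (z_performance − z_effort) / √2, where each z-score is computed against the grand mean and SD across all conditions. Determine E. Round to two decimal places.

-0.29

z_performance = (80.3 − 68.8) / 13.8 = 11.5000 / 13.8 = 0.8333.
z_effort = (6.85 − 5.37) / 1.19 = 1.4800 / 1.19 = 1.2437.
z_P − z_E = 0.8333 − 1.2437 = -0.4104.
E = -0.4104 / √2 = -0.4104 / 1.41421 = -0.2902 ≈ -0.29.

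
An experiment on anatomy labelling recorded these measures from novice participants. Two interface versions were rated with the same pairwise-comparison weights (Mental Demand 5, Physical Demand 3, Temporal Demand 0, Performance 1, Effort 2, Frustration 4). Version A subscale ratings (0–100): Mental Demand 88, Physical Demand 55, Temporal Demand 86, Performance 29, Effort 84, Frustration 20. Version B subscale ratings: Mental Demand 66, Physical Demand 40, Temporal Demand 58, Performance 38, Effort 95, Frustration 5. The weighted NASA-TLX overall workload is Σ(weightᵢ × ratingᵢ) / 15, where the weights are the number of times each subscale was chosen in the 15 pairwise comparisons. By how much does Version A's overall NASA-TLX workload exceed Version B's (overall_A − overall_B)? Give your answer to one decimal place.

12.3

Version A weighted sum = 5·88 + 3·55 + 0·86 + 1·29 + 2·84 + 4·20 = 440 + 165 + 0 + 29 + 168 + 80 = 882; overall_A = 882/15 = 58.8000.
Version B weighted sum = 5·66 + 3·40 + 0·58 + 1·38 + 2·95 + 4·5 = 330 + 120 + 0 + 38 + 190 + 20 = 698; overall_B = 698/15 = 46.5333.
Difference = 58.8000 − 46.5333 = 12.2667 ≈ 12.3.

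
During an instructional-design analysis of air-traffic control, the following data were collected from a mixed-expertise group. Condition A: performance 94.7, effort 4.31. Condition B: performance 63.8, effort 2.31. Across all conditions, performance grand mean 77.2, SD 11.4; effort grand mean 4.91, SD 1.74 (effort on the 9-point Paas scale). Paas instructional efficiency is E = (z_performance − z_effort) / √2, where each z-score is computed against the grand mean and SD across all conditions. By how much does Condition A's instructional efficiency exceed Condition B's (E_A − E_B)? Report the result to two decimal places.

1.10

Condition A: z_P = (94.7 − 77.2)/11.4 = 1.5351; z_E = (4.31 − 4.91)/1.74 = -0.3448; E_A = (1.5351 − (-0.3448))/√2 = 1.3293.
Condition B: z_P = (63.8 − 77.2)/11.4 = -1.1754; z_E = (2.31 − 4.91)/1.74 = -1.4943; E_B = (-1.1754 − (-1.4943))/√2 = 0.2255.
E_A − E_B = 1.3293 − 0.2255 = 1.1038 ≈ 1.10.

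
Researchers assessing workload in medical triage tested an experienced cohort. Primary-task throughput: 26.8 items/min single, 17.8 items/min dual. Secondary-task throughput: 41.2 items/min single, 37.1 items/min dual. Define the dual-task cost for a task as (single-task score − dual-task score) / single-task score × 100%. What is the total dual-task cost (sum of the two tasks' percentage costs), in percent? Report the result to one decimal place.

43.5

Primary cost = (26.8 − 17.8) / 26.8 × 100% = 33.5821%.
Secondary cost = (41.2 − 37.1) / 41.2 × 100% = 9.9515%.
Total = 33.5821% + 9.9515% = 43.5336% ≈ 43.5%.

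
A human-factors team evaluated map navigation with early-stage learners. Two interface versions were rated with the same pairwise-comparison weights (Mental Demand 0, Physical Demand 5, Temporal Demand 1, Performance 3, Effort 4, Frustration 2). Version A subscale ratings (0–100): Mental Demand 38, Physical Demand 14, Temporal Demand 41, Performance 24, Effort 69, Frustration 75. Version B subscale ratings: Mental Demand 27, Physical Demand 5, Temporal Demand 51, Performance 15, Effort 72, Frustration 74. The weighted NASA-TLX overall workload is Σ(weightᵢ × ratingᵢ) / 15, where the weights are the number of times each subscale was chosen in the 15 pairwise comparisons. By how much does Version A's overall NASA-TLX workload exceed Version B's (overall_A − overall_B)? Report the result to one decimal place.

Version A weighted sum = 0·38 + 5·14 + 1·41 + 3·24 + 4·69 + 2·75 = 0 + 70 + 41 + 72 + 276 + 150 = 609; overall_A = 609/15 = 40.6000.
Version B weighted sum = 0·27 + 5·5 + 1·51 + 3·15 + 4·72 + 2·74 = 0 + 25 + 51 + 45 + 288 + 148 = 557; overall_B = 557/15 = 37.1333.
Difference = 40.6000 − 37.1333 = 3.4667 ≈ 3.5.

3.5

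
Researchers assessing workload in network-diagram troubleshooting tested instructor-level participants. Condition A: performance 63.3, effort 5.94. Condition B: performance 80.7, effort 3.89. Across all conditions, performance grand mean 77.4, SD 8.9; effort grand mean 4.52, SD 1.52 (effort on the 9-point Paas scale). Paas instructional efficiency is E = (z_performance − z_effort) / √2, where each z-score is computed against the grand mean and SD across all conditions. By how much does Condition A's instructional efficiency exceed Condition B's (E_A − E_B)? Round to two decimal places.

-2.34

Condition A: z_P = (63.3 − 77.4)/8.9 = -1.5843; z_E = (5.94 − 4.52)/1.52 = 0.9342; E_A = (-1.5843 − 0.9342)/√2 = -1.7808.
Condition B: z_P = (80.7 − 77.4)/8.9 = 0.3708; z_E = (3.89 − 4.52)/1.52 = -0.4145; E_B = (0.3708 − (-0.4145))/√2 = 0.5553.
E_A − E_B = -1.7808 − 0.5553 = -2.3361 ≈ -2.34.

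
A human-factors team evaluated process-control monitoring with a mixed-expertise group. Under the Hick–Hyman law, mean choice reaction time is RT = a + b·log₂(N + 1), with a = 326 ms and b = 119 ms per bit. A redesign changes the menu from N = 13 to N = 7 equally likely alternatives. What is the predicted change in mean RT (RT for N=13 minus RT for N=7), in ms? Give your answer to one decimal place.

96.1

RT(13) = 326 + 119·log₂(14) = 326 + 119·3.8074 = 779.0806 ms.
RT(7) = 326 + 119·log₂(8) = 326 + 119·3.0000 = 683.0000 ms.
Difference = 779.0806 − 683.0000 = 96.0806 ≈ 96.1 ms.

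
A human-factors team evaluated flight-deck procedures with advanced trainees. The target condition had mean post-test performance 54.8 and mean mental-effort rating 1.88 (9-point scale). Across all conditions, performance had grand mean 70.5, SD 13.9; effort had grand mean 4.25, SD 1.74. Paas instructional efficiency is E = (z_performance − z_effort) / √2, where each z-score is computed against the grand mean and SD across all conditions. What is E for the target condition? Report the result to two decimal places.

0.16

z_performance = (54.8 − 70.5) / 13.9 = -15.7000 / 13.9 = -1.1295.
z_effort = (1.88 − 4.25) / 1.74 = -2.3700 / 1.74 = -1.3621.
z_P − z_E = -1.1295 − (-1.3621) = 0.2326.
E = 0.2326 / √2 = 0.2326 / 1.41421 = 0.1645 ≈ 0.16.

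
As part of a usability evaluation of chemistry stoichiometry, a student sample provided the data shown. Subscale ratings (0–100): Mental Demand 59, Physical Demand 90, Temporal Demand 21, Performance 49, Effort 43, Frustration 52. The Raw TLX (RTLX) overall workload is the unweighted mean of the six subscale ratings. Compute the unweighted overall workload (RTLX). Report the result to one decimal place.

52.3

Sum of ratings = 59 + 90 + 21 + 49 + 43 + 52 = 314.
RTLX = 314 / 6 = 52.3333 ≈ 52.3.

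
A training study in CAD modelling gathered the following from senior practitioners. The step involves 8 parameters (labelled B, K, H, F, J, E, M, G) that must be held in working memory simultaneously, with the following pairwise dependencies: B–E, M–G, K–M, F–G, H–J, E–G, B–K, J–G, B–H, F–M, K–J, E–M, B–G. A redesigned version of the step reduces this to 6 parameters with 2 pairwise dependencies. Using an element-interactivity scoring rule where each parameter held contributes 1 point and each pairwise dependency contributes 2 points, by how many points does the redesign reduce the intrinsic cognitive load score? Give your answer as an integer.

24

Original: 8 × 1 + 13 × 2 = 8 + 26 = 34.
Redesigned: 6 × 1 + 2 × 2 = 6 + 4 = 10.
Reduction = 34 − 10 = 24.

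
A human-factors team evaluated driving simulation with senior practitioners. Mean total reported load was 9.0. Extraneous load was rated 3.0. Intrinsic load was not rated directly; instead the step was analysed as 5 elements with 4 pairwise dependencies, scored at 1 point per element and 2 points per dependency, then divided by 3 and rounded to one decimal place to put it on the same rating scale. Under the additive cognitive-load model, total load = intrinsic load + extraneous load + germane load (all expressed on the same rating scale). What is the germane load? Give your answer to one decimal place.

1.7

Intrinsic (element-interactivity): (5 × 1 + 4 × 2) / 3 = 13 / 3 = 4.3333 → 4.3.
germane load = total − intrinsic − extraneous
             = 9.0 − 4.3 − 3.0 = 1.7.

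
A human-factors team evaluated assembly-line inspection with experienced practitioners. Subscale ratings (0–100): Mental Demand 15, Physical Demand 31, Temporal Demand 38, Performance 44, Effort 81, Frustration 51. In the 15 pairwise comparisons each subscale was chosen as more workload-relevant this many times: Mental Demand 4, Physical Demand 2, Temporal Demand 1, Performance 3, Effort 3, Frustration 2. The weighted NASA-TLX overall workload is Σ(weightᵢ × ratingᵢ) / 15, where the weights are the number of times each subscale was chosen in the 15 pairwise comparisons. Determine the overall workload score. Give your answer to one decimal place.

The tallies are the weights (they sum to 15).
Weighted sum = 4·15 + 2·31 + 1·38 + 3·44 + 3·81 + 2·51
            = 60 + 62 + 38 + 132 + 243 + 102 = 637.
Overall workload = 637 / 15 = 42.4667 ≈ 42.5.

42.5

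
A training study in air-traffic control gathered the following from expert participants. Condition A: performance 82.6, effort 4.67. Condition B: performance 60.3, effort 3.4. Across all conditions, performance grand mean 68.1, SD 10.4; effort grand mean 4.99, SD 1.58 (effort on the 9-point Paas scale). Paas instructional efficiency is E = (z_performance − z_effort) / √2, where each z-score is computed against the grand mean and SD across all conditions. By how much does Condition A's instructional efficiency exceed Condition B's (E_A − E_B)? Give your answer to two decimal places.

Condition A: z_P = (82.6 − 68.1)/10.4 = 1.3942; z_E = (4.67 − 4.99)/1.58 = -0.2025; E_A = (1.3942 − (-0.2025))/√2 = 1.1290.
Condition B: z_P = (60.3 − 68.1)/10.4 = -0.7500; z_E = (3.4 − 4.99)/1.58 = -1.0063; E_B = (-0.7500 − (-1.0063))/√2 = 0.1812.
E_A − E_B = 1.1290 − 0.1812 = 0.9478 ≈ 0.95.

0.95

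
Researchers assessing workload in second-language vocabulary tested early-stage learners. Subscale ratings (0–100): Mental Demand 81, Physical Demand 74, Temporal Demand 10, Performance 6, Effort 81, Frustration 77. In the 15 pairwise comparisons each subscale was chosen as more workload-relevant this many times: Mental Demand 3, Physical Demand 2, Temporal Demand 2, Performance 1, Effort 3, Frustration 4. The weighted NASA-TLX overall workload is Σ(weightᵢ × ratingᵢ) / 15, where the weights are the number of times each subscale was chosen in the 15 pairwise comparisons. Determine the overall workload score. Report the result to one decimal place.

64.5

The tallies are the weights (they sum to 15).
Weighted sum = 3·81 + 2·74 + 2·10 + 1·6 + 3·81 + 4·77
            = 243 + 148 + 20 + 6 + 243 + 308 = 968.
Overall workload = 968 / 15 = 64.5333 ≈ 64.5.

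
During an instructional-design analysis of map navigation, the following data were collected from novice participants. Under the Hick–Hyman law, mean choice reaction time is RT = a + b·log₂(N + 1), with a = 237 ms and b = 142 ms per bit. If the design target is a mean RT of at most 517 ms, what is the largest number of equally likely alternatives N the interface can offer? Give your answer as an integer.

2

Set 237 + 142·log₂(N + 1) ≤ 517.
log₂(N + 1) ≤ (517 − 237) / 142 = 1.9718.
N + 1 ≤ 2^1.9718 = 3.9226.
N ≤ 2.9226, so the largest integer N is 2.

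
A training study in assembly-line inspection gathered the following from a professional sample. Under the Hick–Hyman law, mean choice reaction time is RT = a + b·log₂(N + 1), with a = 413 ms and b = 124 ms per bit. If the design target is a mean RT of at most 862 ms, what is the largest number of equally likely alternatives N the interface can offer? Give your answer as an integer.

Set 413 + 124·log₂(N + 1) ≤ 862.
log₂(N + 1) ≤ (862 − 413) / 124 = 3.6210.
N + 1 ≤ 2^3.6210 = 12.3035.
N ≤ 11.3035, so the largest integer N is 11.

11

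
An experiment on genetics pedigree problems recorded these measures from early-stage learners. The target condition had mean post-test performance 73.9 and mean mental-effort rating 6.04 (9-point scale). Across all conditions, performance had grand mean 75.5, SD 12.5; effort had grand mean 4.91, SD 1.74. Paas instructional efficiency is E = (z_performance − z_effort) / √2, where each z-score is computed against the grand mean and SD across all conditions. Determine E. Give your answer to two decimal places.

-0.55

z_performance = (73.9 − 75.5) / 12.5 = -1.6000 / 12.5 = -0.1280.
z_effort = (6.04 − 4.91) / 1.74 = 1.1300 / 1.74 = 0.6494.
z_P − z_E = -0.1280 − 0.6494 = -0.7774.
E = -0.7774 / √2 = -0.7774 / 1.41421 = -0.5497 ≈ -0.55.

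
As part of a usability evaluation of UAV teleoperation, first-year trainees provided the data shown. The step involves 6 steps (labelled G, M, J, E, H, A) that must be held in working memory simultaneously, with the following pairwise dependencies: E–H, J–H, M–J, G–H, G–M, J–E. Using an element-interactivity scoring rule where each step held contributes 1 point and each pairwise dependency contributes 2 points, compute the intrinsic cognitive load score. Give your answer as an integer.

18

Count of steps held simultaneously: 6.
Count of pairwise dependencies listed: 6.
Element contribution: 6 × 1 = 6.
Interaction contribution: 6 × 2 = 12.
Intrinsic load = 6 + 12 = 18.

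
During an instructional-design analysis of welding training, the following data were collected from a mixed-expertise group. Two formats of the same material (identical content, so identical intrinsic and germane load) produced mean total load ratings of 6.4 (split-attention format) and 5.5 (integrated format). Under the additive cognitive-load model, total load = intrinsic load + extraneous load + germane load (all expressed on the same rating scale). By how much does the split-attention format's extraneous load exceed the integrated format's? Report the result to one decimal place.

Intrinsic and germane load are equal across formats, so the difference in total load equals the difference in extraneous load.
Extraneous-load difference = 6.4 − 5.5 = 0.9.

0.9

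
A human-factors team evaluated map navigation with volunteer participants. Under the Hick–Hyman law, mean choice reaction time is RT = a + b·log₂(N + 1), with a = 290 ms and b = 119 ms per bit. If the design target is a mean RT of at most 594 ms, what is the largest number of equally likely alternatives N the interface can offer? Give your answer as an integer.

Set 290 + 119·log₂(N + 1) ≤ 594.
log₂(N + 1) ≤ (594 − 290) / 119 = 2.5546.
N + 1 ≤ 2^2.5546 = 5.8750.
N ≤ 4.8750, so the largest integer N is 4.

4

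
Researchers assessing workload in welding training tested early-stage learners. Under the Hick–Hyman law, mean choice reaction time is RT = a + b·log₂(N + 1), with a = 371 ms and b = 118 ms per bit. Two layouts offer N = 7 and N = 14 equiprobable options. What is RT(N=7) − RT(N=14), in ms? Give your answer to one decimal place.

-107.0

RT(7) = 371 + 118·log₂(8) = 371 + 118·3.0000 = 725.0000 ms.
RT(14) = 371 + 118·log₂(15) = 371 + 118·3.9069 = 832.0142 ms.
Difference = 725.0000 − 832.0142 = -107.0142 ≈ -107.0 ms.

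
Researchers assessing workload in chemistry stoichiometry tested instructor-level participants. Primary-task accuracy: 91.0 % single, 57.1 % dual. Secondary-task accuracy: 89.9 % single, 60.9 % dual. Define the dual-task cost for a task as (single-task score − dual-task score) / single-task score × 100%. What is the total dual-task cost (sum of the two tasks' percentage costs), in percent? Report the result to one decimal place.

Primary cost = (91.0 − 57.1) / 91.0 × 100% = 37.2527%.
Secondary cost = (89.9 − 60.9) / 89.9 × 100% = 32.2581%.
Total = 37.2527% + 32.2581% = 69.5108% ≈ 69.5%.

69.5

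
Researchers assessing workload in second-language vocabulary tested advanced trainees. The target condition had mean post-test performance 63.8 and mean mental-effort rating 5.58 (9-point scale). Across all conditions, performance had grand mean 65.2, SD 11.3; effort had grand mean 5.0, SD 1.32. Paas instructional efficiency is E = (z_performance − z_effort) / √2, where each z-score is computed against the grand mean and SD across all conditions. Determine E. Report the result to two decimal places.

z_performance = (63.8 − 65.2) / 11.3 = -1.4000 / 11.3 = -0.1239.
z_effort = (5.58 − 5.0) / 1.32 = 0.5800 / 1.32 = 0.4394.
z_P − z_E = -0.1239 − 0.4394 = -0.5633.
E = -0.5633 / √2 = -0.5633 / 1.41421 = -0.3983 ≈ -0.40.

-0.40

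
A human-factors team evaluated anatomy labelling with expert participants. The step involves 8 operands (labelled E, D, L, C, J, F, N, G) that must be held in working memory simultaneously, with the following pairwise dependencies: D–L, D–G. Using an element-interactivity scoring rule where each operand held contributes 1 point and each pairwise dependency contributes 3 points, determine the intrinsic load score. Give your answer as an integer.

14

Count of operands held simultaneously: 8.
Count of pairwise dependencies listed: 2.
Element contribution: 8 × 1 = 8.
Interaction contribution: 2 × 3 = 6.
Intrinsic load = 8 + 6 = 14.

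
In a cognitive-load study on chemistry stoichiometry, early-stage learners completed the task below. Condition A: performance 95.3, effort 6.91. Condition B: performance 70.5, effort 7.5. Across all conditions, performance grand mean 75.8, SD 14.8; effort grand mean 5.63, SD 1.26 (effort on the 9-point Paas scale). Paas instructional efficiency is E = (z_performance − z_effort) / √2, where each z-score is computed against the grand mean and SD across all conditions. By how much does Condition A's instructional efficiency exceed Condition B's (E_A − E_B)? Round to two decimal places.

1.52

Condition A: z_P = (95.3 − 75.8)/14.8 = 1.3176; z_E = (6.91 − 5.63)/1.26 = 1.0159; E_A = (1.3176 − 1.0159)/√2 = 0.2133.
Condition B: z_P = (70.5 − 75.8)/14.8 = -0.3581; z_E = (7.5 − 5.63)/1.26 = 1.4841; E_B = (-0.3581 − 1.4841)/√2 = -1.3026.
E_A − E_B = 0.2133 − (-1.3026) = 1.5159 ≈ 1.52.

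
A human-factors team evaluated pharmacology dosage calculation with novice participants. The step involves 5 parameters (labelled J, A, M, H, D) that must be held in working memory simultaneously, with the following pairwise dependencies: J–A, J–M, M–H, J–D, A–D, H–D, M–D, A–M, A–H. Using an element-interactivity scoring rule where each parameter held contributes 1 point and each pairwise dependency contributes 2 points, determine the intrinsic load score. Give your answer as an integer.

23

Count of parameters held simultaneously: 5.
Count of pairwise dependencies listed: 9.
Element contribution: 5 × 1 = 5.
Interaction contribution: 9 × 2 = 18.
Intrinsic load = 5 + 18 = 23.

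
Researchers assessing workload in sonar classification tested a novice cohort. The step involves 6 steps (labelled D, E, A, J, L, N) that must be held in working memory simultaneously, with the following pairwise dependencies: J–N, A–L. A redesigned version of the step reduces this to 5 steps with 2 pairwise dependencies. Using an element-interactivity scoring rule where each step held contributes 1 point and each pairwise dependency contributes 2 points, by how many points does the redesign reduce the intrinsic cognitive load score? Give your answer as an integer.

Original: 6 × 1 + 2 × 2 = 6 + 4 = 10.
Redesigned: 5 × 1 + 2 × 2 = 5 + 4 = 9.
Reduction = 10 − 9 = 1.

1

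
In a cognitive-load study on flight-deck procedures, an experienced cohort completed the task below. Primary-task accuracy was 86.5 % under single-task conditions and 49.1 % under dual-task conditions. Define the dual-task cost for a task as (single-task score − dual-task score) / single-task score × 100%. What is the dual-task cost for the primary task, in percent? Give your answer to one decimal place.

43.2

Cost = (86.5 − 49.1) / 86.5 × 100%
     = 37.4000 / 86.5 × 100% = 43.2370%.
≈ 43.2%.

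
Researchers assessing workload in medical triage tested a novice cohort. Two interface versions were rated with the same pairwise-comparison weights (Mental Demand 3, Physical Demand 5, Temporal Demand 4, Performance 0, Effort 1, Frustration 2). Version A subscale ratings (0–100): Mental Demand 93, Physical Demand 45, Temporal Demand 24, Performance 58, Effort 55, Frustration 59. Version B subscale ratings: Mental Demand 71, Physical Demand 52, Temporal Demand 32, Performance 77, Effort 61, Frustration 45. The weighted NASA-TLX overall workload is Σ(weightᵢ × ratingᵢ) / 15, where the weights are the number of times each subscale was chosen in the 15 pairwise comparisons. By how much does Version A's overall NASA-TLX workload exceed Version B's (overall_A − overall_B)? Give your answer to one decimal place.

Version A weighted sum = 3·93 + 5·45 + 4·24 + 0·58 + 1·55 + 2·59 = 279 + 225 + 96 + 0 + 55 + 118 = 773; overall_A = 773/15 = 51.5333.
Version B weighted sum = 3·71 + 5·52 + 4·32 + 0·77 + 1·61 + 2·45 = 213 + 260 + 128 + 0 + 61 + 90 = 752; overall_B = 752/15 = 50.1333.
Difference = 51.5333 − 50.1333 = 1.4000 ≈ 1.4.

1.4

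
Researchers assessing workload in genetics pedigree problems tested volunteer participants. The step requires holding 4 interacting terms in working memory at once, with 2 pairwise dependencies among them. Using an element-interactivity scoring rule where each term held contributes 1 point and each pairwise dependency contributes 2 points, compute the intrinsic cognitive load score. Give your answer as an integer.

Element contribution: 4 × 1 = 4.
Interaction contribution: 2 × 2 = 4.
Intrinsic load = 4 + 4 = 8.

8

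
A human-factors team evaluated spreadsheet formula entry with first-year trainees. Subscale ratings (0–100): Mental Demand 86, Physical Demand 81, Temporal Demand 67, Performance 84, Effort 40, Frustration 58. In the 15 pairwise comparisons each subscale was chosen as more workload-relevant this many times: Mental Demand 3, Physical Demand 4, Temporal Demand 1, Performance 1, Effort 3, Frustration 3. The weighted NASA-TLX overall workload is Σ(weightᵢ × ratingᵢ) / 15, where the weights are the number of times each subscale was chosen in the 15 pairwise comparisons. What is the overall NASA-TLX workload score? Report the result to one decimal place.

68.5

The tallies are the weights (they sum to 15).
Weighted sum = 3·86 + 4·81 + 1·67 + 1·84 + 3·40 + 3·58
            = 258 + 324 + 67 + 84 + 120 + 174 = 1027.
Overall workload = 1027 / 15 = 68.4667 ≈ 68.5.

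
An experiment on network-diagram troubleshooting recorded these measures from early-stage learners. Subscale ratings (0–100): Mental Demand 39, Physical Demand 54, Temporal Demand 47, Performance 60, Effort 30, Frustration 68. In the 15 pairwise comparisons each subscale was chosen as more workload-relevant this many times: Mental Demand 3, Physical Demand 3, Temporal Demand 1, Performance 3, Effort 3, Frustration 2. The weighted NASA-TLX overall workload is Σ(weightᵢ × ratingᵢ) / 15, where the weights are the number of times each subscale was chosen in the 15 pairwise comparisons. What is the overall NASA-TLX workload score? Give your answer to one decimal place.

48.8

The tallies are the weights (they sum to 15).
Weighted sum = 3·39 + 3·54 + 1·47 + 3·60 + 3·30 + 2·68
            = 117 + 162 + 47 + 180 + 90 + 136 = 732.
Overall workload = 732 / 15 = 48.8000 ≈ 48.8.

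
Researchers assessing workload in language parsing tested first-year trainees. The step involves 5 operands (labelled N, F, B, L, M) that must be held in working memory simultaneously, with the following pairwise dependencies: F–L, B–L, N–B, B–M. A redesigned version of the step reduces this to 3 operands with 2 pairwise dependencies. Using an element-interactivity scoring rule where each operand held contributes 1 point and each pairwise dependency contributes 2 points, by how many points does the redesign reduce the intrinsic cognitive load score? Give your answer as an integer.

Original: 5 × 1 + 4 × 2 = 5 + 8 = 13.
Redesigned: 3 × 1 + 2 × 2 = 3 + 4 = 7.
Reduction = 13 − 7 = 6.

6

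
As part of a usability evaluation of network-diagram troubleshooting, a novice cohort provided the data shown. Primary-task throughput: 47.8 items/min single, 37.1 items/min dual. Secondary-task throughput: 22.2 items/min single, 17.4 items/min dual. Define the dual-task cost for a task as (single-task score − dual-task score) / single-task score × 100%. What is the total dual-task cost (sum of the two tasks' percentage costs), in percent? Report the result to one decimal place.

44.0

Primary cost = (47.8 − 37.1) / 47.8 × 100% = 22.3849%.
Secondary cost = (22.2 − 17.4) / 22.2 × 100% = 21.6216%.
Total = 22.3849% + 21.6216% = 44.0065% ≈ 44.0%.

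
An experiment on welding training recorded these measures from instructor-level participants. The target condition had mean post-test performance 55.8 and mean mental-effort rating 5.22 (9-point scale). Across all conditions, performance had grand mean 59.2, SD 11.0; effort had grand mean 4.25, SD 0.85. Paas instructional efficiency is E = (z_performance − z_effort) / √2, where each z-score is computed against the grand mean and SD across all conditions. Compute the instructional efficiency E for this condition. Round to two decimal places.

-1.03

z_performance = (55.8 − 59.2) / 11.0 = -3.4000 / 11.0 = -0.3091.
z_effort = (5.22 − 4.25) / 0.85 = 0.9700 / 0.85 = 1.1412.
z_P − z_E = -0.3091 − 1.1412 = -1.4503.
E = -1.4503 / √2 = -1.4503 / 1.41421 = -1.0255 ≈ -1.03.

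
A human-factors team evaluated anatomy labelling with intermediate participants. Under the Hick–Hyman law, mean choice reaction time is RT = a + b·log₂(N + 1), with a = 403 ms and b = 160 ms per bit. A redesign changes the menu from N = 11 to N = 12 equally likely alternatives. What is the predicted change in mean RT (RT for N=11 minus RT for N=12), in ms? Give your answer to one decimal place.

RT(11) = 403 + 160·log₂(12) = 403 + 160·3.5850 = 976.6000 ms.
RT(12) = 403 + 160·log₂(13) = 403 + 160·3.7004 = 995.0640 ms.
Difference = 976.6000 − 995.0640 = -18.4640 ≈ -18.5 ms.

-18.5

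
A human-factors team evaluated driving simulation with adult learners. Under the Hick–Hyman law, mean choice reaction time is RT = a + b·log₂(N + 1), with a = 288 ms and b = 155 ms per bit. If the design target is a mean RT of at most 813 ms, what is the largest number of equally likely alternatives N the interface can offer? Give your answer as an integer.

Set 288 + 155·log₂(N + 1) ≤ 813.
log₂(N + 1) ≤ (813 − 288) / 155 = 3.3871.
N + 1 ≤ 2^3.3871 = 10.4621.
N ≤ 9.4621, so the largest integer N is 9.

9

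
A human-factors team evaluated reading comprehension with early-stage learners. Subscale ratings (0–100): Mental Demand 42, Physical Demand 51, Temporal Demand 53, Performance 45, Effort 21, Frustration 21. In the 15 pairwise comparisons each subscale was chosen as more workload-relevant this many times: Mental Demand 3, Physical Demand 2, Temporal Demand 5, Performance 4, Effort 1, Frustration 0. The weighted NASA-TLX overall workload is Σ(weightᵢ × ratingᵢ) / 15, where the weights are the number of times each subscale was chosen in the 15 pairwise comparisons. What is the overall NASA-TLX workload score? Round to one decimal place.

The tallies are the weights (they sum to 15).
Weighted sum = 3·42 + 2·51 + 5·53 + 4·45 + 1·21 + 0·21
            = 126 + 102 + 265 + 180 + 21 + 0 = 694.
Overall workload = 694 / 15 = 46.2667 ≈ 46.3.

46.3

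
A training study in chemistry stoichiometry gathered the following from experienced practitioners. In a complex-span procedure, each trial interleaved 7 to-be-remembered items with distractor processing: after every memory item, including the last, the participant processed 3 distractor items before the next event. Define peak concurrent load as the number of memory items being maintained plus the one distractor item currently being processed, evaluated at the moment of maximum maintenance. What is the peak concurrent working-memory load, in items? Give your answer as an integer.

Maintenance is greatest during the distractor(s) after memory item 7: all 7 memory items are being held.
One distractor item is concurrently being processed.
Peak concurrent load = 7 + 1 = 8 items.

8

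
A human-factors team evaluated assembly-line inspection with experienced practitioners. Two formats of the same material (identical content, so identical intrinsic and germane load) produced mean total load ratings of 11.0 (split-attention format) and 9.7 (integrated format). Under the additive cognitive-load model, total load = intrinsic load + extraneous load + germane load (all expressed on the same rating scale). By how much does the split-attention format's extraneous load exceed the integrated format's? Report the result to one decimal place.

Intrinsic and germane load are equal across formats, so the difference in total load equals the difference in extraneous load.
Extraneous-load difference = 11.0 − 9.7 = 1.3.

1.3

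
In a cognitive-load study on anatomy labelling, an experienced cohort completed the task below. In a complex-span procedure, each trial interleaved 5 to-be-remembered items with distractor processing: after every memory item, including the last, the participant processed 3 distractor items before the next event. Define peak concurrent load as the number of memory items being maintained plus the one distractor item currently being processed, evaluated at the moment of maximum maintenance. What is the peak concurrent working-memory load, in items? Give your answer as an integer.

6

Maintenance is greatest during the distractor(s) after memory item 5: all 5 memory items are being held.
One distractor item is concurrently being processed.
Peak concurrent load = 5 + 1 = 6 items.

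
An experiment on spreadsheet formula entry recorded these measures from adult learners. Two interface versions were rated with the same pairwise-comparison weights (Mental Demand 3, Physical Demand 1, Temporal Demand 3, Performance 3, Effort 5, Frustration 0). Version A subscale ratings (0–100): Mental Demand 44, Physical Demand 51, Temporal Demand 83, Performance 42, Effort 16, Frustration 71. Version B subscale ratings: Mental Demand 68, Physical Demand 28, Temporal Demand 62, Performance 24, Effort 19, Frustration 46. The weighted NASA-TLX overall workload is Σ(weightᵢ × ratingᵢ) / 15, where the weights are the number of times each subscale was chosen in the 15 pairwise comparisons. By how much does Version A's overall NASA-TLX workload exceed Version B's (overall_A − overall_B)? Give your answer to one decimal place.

3.5

Version A weighted sum = 3·44 + 1·51 + 3·83 + 3·42 + 5·16 + 0·71 = 132 + 51 + 249 + 126 + 80 + 0 = 638; overall_A = 638/15 = 42.5333.
Version B weighted sum = 3·68 + 1·28 + 3·62 + 3·24 + 5·19 + 0·46 = 204 + 28 + 186 + 72 + 95 + 0 = 585; overall_B = 585/15 = 39.0000.
Difference = 42.5333 − 39.0000 = 3.5333 ≈ 3.5.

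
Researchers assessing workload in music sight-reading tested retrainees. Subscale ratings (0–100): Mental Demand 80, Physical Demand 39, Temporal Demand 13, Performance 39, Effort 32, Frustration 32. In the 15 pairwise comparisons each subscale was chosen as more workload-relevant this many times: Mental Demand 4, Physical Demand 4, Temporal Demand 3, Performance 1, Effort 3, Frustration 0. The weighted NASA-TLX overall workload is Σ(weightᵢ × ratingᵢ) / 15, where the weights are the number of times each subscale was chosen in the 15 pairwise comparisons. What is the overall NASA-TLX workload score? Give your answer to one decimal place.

The tallies are the weights (they sum to 15).
Weighted sum = 4·80 + 4·39 + 3·13 + 1·39 + 3·32 + 0·32
            = 320 + 156 + 39 + 39 + 96 + 0 = 650.
Overall workload = 650 / 15 = 43.3333 ≈ 43.3.

43.3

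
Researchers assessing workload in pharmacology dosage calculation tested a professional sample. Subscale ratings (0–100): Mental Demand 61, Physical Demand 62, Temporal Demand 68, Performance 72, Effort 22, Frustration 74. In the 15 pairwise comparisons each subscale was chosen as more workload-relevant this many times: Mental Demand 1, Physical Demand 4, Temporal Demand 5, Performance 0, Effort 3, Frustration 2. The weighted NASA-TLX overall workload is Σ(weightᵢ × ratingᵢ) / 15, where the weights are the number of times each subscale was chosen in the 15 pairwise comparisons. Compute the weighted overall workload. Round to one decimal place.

57.5

The tallies are the weights (they sum to 15).
Weighted sum = 1·61 + 4·62 + 5·68 + 0·72 + 3·22 + 2·74
            = 61 + 248 + 340 + 0 + 66 + 148 = 863.
Overall workload = 863 / 15 = 57.5333 ≈ 57.5.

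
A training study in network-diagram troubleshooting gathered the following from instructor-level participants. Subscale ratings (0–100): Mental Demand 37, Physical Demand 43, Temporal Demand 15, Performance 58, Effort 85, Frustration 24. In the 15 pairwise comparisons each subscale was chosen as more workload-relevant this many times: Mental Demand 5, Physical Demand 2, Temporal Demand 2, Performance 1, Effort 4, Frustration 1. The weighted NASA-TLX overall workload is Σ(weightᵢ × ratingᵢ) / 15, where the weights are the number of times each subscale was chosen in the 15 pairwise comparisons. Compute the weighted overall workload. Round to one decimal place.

The tallies are the weights (they sum to 15).
Weighted sum = 5·37 + 2·43 + 2·15 + 1·58 + 4·85 + 1·24
            = 185 + 86 + 30 + 58 + 340 + 24 = 723.
Overall workload = 723 / 15 = 48.2000 ≈ 48.2.

48.2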